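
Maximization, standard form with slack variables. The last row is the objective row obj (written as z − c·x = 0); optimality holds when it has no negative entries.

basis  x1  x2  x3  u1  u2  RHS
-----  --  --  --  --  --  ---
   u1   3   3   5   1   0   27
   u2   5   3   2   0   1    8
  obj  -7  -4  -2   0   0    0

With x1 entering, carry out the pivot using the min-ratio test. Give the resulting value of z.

Ratio test on column x1 — row 1: 27/3 = 9; row 2: 8/5 = 8/5. Minimum is 8/5 at row 2 (u2 leaves); pivot element 5.
Pivot on row 2; the obj-row RHS becomes 0 − (-7)·(8/5) = 56/5.

56/5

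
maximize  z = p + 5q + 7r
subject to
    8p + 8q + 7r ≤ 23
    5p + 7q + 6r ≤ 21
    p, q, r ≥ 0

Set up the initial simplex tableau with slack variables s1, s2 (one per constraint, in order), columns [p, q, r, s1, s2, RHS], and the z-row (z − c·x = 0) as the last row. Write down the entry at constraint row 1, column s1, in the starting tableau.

1

Slack s1 belongs to constraint 1; its column is the unit vector e_1, so the entry in row 1 is 1.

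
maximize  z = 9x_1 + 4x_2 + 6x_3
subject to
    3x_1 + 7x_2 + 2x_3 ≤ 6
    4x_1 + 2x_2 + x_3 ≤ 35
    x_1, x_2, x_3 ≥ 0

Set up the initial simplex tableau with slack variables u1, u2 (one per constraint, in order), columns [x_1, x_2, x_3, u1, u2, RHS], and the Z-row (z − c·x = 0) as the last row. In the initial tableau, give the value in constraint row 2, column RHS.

35

The RHS of constraint 2 is b_2 = 35.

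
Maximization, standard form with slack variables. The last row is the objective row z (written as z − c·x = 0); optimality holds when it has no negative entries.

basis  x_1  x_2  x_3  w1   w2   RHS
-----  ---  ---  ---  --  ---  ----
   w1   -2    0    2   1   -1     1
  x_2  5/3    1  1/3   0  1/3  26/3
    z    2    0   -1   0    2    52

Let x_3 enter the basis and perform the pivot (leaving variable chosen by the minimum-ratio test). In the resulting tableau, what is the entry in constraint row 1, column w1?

1/2

Ratio test on column x_3 — row 1: 1/2 = 1/2; row 2: (26/3)/(1/3) = 26. Minimum is 1/2 at row 1 (w1 leaves); pivot element 2.
Divide row 1 by 2; eliminate column x_3 from the other rows.
In the new row 1, the w1 entry is the old entry divided by the pivot: 1/2 = 1/2.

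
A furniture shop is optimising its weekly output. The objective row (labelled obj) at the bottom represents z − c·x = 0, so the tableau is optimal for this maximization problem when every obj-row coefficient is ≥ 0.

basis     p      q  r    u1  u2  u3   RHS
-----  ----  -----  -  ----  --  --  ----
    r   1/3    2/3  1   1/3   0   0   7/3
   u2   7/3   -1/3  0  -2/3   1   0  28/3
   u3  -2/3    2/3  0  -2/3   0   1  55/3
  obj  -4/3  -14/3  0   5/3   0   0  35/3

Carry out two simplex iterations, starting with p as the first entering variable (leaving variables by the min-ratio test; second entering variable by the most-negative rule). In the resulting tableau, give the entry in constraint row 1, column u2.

Ratio test on column p — row 1: (7/3)/(1/3) = 7; row 2: (28/3)/(7/3) = 4; row 3: entry -2/3 ≤ 0. Minimum is 4 at row 2 (u2 leaves); pivot element 7/3.
Divide row 2 by 7/3; eliminate column p from the other rows.
Second iteration: most negative obj-row entry is -34/7 in column q, so q enters.
Ratio test on column q — row 1: 1/(5/7) = 7/5; row 2: entry -1/7 ≤ 0; row 3: 21/(4/7) = 147/4. Minimum is 7/5 at row 1 (r leaves); pivot element 5/7.
Divide row 1 by 5/7; eliminate column q from the other rows.
After both pivots, the entry at constraint row 1, column u2 is -1/5.

-1/5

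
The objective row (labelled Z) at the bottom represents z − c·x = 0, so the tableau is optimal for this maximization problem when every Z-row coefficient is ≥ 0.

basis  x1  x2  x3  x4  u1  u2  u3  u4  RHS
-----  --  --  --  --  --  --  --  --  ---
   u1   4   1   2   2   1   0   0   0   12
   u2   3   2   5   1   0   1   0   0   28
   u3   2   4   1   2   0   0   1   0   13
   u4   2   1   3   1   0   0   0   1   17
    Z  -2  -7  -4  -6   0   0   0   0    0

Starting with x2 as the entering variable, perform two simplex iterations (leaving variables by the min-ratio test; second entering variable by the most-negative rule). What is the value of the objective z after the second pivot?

Ratio test on column x2 — row 1: 12/1 = 12; row 2: 28/2 = 14; row 3: 13/4 = 13/4; row 4: 17/1 = 17. Minimum is 13/4 at row 3 (u3 leaves); pivot element 4.
Pivot on row 3; the Z-row RHS becomes 0 − (-7)·(13/4) = 91/4.
Next entering variable (most negative Z-row entry -5/2): x4.
Ratio test on column x4 — row 1: (35/4)/(3/2) = 35/6; row 2: entry 0 ≤ 0; row 3: (13/4)/(1/2) = 13/2; row 4: (55/4)/(1/2) = 55/2. Minimum is 35/6 at row 1 (u1 leaves); pivot element 3/2.
After the second pivot the Z-row RHS is 91/4 − (-5/2)·(35/6) = 112/3.

112/3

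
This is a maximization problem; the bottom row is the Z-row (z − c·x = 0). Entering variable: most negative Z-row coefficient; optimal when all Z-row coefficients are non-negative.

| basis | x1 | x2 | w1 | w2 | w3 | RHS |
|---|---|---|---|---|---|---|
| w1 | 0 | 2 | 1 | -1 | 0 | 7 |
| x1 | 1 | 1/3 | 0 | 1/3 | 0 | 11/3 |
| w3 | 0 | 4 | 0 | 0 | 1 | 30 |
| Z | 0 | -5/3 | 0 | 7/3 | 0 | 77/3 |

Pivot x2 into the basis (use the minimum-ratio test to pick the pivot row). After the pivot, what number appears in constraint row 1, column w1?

Ratio test on column x2 — row 1: 7/2 = 7/2; row 2: (11/3)/(1/3) = 11; row 3: 30/4 = 15/2. Minimum is 7/2 at row 1 (w1 leaves); pivot element 2.
Divide row 1 by 2; eliminate column x2 from the other rows.
In the new row 1, the w1 entry is the old entry divided by the pivot: 1/2 = 1/2.

1/2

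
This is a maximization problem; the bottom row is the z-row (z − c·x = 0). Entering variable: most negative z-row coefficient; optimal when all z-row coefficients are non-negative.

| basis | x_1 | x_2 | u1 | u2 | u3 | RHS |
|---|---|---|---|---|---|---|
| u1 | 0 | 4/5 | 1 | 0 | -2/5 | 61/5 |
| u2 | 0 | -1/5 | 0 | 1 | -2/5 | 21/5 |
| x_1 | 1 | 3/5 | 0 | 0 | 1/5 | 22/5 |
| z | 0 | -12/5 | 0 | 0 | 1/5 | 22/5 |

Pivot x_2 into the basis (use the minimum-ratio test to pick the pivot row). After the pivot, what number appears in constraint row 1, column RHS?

Ratio test on column x_2 — row 1: (61/5)/(4/5) = 61/4; row 2: entry -1/5 ≤ 0; row 3: (22/5)/(3/5) = 22/3. Minimum is 22/3 at row 3 (x_1 leaves); pivot element 3/5.
Divide row 3 by 3/5; eliminate column x_2 from the other rows.
Row 1 update in column RHS: 61/5 − (4/5)·(22/3) = 19/3.

19/3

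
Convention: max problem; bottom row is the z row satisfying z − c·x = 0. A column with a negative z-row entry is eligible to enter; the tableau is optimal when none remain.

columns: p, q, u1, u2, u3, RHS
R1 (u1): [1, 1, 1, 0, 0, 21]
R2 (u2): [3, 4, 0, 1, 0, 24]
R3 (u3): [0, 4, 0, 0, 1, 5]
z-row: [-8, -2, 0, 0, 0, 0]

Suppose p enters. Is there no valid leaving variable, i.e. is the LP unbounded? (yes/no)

no

Column p has positive entries in row(s) 1, 2, so the ratio test bounds it — not unbounded.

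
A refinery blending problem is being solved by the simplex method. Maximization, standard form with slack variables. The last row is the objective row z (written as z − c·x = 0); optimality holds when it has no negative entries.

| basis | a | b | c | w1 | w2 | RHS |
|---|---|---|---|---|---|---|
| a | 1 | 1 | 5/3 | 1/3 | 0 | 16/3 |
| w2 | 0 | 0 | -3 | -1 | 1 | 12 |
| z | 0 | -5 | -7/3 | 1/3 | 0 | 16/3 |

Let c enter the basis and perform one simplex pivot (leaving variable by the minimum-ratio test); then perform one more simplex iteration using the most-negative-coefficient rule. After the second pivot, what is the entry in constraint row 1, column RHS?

16/3

Ratio test on column c — row 1: (16/3)/(5/3) = 16/5; row 2: entry -3 ≤ 0. Minimum is 16/5 at row 1 (a leaves); pivot element 5/3.
Divide row 1 by 5/3; eliminate column c from the other rows.
Second iteration: most negative z-row entry is -18/5 in column b, so b enters.
Ratio test on column b — row 1: (16/5)/(3/5) = 16/3; row 2: (108/5)/(9/5) = 12. Minimum is 16/3 at row 1 (c leaves); pivot element 3/5.
Divide row 1 by 3/5; eliminate column b from the other rows.
After both pivots, the entry at constraint row 1, column RHS is 16/3.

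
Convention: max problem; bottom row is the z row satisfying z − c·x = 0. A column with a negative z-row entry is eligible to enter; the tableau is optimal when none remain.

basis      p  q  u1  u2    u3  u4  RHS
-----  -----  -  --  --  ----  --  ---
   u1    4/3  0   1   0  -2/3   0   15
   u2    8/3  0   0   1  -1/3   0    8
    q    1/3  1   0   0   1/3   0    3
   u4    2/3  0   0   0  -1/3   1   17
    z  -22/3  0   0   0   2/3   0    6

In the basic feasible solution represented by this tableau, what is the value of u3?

u3 is not in the basis, so in the current basic feasible solution u3 = 0.

0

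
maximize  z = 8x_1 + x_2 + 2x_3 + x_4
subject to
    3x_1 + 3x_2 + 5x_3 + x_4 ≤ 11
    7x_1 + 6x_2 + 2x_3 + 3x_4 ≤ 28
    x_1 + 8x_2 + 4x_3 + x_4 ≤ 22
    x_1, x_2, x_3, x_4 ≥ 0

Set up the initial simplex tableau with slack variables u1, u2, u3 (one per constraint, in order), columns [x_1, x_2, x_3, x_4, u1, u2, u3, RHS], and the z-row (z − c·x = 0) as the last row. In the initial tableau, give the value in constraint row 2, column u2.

Slack u2 belongs to constraint 2; its column is the unit vector e_2, so the entry in row 2 is 1.

1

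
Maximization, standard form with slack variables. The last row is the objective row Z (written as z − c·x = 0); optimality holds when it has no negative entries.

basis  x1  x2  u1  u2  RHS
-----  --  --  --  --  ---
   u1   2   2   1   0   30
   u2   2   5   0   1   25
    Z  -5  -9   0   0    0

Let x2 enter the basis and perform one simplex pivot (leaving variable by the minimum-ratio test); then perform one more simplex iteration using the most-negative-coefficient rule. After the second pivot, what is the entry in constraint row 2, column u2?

Ratio test on column x2 — row 1: 30/2 = 15; row 2: 25/5 = 5. Minimum is 5 at row 2 (u2 leaves); pivot element 5.
Divide row 2 by 5; eliminate column x2 from the other rows.
Second iteration: most negative Z-row entry is -7/5 in column x1, so x1 enters.
Ratio test on column x1 — row 1: 20/(6/5) = 50/3; row 2: 5/(2/5) = 25/2. Minimum is 25/2 at row 2 (x2 leaves); pivot element 2/5.
Divide row 2 by 2/5; eliminate column x1 from the other rows.
After both pivots, the entry at constraint row 2, column u2 is 1/2.

1/2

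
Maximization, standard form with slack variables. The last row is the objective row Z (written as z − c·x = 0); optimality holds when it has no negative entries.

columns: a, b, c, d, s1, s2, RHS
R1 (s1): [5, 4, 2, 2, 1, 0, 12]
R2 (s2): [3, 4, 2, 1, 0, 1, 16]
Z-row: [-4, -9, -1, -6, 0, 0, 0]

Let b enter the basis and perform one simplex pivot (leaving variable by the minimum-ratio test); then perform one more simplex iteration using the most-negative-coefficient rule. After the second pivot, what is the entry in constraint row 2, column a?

Ratio test on column b — row 1: 12/4 = 3; row 2: 16/4 = 4. Minimum is 3 at row 1 (s1 leaves); pivot element 4.
Divide row 1 by 4; eliminate column b from the other rows.
Second iteration: most negative Z-row entry is -3/2 in column d, so d enters.
Ratio test on column d — row 1: 3/(1/2) = 6; row 2: entry -1 ≤ 0. Minimum is 6 at row 1 (b leaves); pivot element 1/2.
Divide row 1 by 1/2; eliminate column d from the other rows.
After both pivots, the entry at constraint row 2, column a is 1/2.

1/2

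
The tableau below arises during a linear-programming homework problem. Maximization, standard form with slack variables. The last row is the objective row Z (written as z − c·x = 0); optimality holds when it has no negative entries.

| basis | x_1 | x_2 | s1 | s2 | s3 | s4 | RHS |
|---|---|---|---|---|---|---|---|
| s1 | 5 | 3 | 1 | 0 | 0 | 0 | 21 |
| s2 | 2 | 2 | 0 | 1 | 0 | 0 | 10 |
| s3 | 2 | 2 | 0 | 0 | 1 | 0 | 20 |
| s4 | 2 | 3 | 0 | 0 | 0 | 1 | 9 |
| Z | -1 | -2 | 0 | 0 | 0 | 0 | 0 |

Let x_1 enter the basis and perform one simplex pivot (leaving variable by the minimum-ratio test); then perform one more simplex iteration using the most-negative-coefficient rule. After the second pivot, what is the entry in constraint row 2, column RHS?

4/3

Ratio test on column x_1 — row 1: 21/5 = 21/5; row 2: 10/2 = 5; row 3: 20/2 = 10; row 4: 9/2 = 9/2. Minimum is 21/5 at row 1 (s1 leaves); pivot element 5.
Divide row 1 by 5; eliminate column x_1 from the other rows.
Second iteration: most negative Z-row entry is -7/5 in column x_2, so x_2 enters.
Ratio test on column x_2 — row 1: (21/5)/(3/5) = 7; row 2: (8/5)/(4/5) = 2; row 3: (58/5)/(4/5) = 29/2; row 4: (3/5)/(9/5) = 1/3. Minimum is 1/3 at row 4 (s4 leaves); pivot element 9/5.
Divide row 4 by 9/5; eliminate column x_2 from the other rows.
After both pivots, the entry at constraint row 2, column RHS is 4/3.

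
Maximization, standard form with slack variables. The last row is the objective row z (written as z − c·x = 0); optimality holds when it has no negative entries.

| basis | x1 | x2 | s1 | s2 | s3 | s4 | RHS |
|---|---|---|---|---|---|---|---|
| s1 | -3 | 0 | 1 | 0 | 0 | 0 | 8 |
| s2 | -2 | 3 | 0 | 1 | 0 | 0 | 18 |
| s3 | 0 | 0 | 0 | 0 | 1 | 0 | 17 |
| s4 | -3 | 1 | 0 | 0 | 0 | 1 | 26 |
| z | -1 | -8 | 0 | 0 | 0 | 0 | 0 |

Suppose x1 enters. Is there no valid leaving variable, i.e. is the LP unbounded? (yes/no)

Every constraint-row entry in column x1 is ≤ 0, so increasing x1 is unbounded.

yes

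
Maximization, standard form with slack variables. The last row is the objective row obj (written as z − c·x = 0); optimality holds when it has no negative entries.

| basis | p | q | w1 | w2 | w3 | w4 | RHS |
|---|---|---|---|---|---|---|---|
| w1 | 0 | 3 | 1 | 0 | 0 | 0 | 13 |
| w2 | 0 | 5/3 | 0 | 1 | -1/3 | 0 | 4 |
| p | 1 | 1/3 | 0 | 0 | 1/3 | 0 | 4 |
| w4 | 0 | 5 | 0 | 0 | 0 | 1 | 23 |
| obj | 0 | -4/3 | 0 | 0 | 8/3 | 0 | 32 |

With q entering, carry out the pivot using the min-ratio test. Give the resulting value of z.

176/5

Ratio test on column q — row 1: 13/3 = 13/3; row 2: 4/(5/3) = 12/5; row 3: 4/(1/3) = 12; row 4: 23/5 = 23/5. Minimum is 12/5 at row 2 (w2 leaves); pivot element 5/3.
Pivot on row 2; the obj-row RHS becomes 32 − (-4/3)·(12/5) = 176/5.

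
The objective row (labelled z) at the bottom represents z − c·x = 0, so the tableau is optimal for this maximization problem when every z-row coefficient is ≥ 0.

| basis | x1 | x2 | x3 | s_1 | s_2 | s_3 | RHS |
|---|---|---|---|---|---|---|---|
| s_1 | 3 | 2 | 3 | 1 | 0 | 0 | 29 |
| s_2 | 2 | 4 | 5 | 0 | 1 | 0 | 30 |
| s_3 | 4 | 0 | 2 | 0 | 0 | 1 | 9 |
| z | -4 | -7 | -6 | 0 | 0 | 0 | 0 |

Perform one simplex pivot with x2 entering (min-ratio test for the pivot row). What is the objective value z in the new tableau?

Ratio test on column x2 — row 1: 29/2 = 29/2; row 2: 30/4 = 15/2; row 3: entry 0 ≤ 0. Minimum is 15/2 at row 2 (s_2 leaves); pivot element 4.
Pivot on row 2; the z-row RHS becomes 0 − (-7)·(15/2) = 105/2.

105/2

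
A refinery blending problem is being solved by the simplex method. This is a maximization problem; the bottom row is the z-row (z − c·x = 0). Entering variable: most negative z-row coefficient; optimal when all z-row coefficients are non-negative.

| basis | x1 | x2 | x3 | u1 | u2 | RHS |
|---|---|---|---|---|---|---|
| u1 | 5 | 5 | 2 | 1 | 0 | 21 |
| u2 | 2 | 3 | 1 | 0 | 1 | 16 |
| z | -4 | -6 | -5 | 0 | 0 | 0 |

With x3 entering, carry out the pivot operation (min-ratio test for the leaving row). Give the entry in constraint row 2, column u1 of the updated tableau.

-1/2

Ratio test on column x3 — row 1: 21/2 = 21/2; row 2: 16/1 = 16. Minimum is 21/2 at row 1 (u1 leaves); pivot element 2.
Divide row 1 by 2; eliminate column x3 from the other rows.
Row 2 update in column u1: 0 − 1·(1/2) = -1/2.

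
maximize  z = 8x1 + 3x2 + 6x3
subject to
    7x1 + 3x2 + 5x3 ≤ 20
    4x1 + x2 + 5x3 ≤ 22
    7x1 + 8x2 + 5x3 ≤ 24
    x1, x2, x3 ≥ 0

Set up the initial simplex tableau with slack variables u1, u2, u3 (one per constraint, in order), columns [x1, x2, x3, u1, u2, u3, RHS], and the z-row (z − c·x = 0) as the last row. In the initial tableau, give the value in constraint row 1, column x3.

5

Constraint 1 has coefficient 5 on x3.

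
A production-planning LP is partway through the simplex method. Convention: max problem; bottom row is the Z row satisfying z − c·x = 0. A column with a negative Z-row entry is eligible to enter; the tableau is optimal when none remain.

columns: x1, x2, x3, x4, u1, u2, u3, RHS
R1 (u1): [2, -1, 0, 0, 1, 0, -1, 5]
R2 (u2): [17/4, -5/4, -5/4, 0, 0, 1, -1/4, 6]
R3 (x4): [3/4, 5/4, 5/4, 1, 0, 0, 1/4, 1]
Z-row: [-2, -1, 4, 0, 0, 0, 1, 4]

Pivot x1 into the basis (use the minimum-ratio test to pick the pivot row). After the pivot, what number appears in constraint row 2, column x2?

-25/3

Ratio test on column x1 — row 1: 5/2 = 5/2; row 2: 6/(17/4) = 24/17; row 3: 1/(3/4) = 4/3. Minimum is 4/3 at row 3 (x4 leaves); pivot element 3/4.
Divide row 3 by 3/4; eliminate column x1 from the other rows.
Row 2 update in column x2: -5/4 − (17/4)·(5/3) = -25/3.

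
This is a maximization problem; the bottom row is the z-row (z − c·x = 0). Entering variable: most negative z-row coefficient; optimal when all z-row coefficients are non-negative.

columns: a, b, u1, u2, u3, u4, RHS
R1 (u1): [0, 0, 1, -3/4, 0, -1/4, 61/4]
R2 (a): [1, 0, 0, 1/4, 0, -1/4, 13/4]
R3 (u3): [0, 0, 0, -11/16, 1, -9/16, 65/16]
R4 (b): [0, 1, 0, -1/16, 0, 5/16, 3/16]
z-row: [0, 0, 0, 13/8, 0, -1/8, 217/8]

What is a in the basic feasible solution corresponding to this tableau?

13/4

a is basic (row 2); its value is the RHS of that row, 13/4.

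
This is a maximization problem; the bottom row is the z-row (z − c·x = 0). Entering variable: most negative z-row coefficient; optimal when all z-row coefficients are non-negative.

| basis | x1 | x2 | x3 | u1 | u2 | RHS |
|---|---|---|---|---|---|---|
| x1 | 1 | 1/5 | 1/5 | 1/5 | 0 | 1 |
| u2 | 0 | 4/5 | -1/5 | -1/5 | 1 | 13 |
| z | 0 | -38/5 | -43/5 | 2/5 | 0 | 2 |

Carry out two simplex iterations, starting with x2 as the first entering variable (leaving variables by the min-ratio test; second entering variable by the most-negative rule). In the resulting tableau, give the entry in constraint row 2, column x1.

1

Ratio test on column x2 — row 1: 1/(1/5) = 5; row 2: 13/(4/5) = 65/4. Minimum is 5 at row 1 (x1 leaves); pivot element 1/5.
Divide row 1 by 1/5; eliminate column x2 from the other rows.
Second iteration: most negative z-row entry is -1 in column x3, so x3 enters.
Ratio test on column x3 — row 1: 5/1 = 5; row 2: entry -1 ≤ 0. Minimum is 5 at row 1 (x2 leaves); pivot element 1.
Divide row 1 by 1; eliminate column x3 from the other rows.
After both pivots, the entry at constraint row 2, column x1 is 1.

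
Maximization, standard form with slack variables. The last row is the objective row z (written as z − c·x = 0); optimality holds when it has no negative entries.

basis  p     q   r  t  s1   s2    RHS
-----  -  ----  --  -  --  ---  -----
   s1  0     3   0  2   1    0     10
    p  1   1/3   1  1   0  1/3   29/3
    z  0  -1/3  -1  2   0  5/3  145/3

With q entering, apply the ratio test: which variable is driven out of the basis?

Column q entries and ratios — s1: 10/3 = 10/3; p: (29/3)/(1/3) = 29.
Smallest ratio is 10/3 in the row of s1, so s1 leaves.

s1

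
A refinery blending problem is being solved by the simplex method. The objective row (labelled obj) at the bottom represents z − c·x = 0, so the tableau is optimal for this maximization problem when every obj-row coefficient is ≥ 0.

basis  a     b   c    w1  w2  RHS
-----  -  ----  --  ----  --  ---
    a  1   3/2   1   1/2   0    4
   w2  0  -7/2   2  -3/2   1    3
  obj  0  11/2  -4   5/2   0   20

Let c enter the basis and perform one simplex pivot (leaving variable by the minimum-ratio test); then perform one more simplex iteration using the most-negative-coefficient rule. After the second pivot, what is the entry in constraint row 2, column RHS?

37/13

Ratio test on column c — row 1: 4/1 = 4; row 2: 3/2 = 3/2. Minimum is 3/2 at row 2 (w2 leaves); pivot element 2.
Divide row 2 by 2; eliminate column c from the other rows.
Second iteration: most negative obj-row entry is -3/2 in column b, so b enters.
Ratio test on column b — row 1: (5/2)/(13/4) = 10/13; row 2: entry -7/4 ≤ 0. Minimum is 10/13 at row 1 (a leaves); pivot element 13/4.
Divide row 1 by 13/4; eliminate column b from the other rows.
After both pivots, the entry at constraint row 2, column RHS is 37/13.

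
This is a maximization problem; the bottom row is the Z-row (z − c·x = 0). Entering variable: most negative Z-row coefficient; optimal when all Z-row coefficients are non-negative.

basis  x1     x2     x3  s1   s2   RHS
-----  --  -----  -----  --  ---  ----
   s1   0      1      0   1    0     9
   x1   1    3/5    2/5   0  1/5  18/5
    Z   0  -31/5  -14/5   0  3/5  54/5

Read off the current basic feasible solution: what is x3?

0

x3 is not in the basis, so in the current basic feasible solution x3 = 0.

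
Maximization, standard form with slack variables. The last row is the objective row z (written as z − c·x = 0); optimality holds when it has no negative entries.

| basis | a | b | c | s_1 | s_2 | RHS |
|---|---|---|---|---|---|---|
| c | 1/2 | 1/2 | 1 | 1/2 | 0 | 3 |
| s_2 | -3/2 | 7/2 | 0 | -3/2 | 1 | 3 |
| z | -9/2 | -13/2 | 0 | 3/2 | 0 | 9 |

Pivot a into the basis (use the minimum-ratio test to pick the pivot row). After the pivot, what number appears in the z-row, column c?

9

Ratio test on column a — row 1: 3/(1/2) = 6; row 2: entry -3/2 ≤ 0. Minimum is 6 at row 1 (c leaves); pivot element 1/2.
Divide row 1 by 1/2; eliminate column a from the other rows.
z-row update in column c: 0 − (-9/2)·2 = 9.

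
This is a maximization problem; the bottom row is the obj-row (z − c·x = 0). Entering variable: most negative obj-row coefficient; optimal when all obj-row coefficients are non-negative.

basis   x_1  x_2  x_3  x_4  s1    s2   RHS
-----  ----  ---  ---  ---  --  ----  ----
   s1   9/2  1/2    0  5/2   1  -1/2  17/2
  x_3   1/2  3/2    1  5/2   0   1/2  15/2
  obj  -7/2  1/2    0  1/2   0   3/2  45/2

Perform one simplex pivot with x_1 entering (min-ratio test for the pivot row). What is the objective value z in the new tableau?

262/9

Ratio test on column x_1 — row 1: (17/2)/(9/2) = 17/9; row 2: (15/2)/(1/2) = 15. Minimum is 17/9 at row 1 (s1 leaves); pivot element 9/2.
Pivot on row 1; the obj-row RHS becomes 45/2 − (-7/2)·(17/9) = 262/9.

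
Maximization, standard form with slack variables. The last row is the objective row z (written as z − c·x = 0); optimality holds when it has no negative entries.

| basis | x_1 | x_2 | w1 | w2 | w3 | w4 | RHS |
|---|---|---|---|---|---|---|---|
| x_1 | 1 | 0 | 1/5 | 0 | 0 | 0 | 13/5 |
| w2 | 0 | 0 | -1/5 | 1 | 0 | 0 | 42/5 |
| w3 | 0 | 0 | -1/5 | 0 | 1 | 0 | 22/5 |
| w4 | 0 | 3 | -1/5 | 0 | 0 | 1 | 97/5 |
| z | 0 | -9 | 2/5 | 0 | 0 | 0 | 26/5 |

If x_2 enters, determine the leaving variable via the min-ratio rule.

Column x_2 entries and ratios — x_1: 0 ≤ 0, skip; w2: 0 ≤ 0, skip; w3: 0 ≤ 0, skip; w4: (97/5)/3 = 97/15.
Smallest ratio is 97/15 in the row of w4, so w4 leaves.

w4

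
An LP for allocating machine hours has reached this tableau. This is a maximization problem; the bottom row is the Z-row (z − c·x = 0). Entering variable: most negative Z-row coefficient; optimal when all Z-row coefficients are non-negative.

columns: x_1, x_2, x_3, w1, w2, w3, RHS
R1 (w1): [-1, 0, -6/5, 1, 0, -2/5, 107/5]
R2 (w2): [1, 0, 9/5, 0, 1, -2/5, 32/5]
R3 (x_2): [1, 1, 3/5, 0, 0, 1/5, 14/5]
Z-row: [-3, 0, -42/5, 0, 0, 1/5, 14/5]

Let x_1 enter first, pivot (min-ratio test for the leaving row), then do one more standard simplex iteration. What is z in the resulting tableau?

31

Ratio test on column x_1 — row 1: entry -1 ≤ 0; row 2: (32/5)/1 = 32/5; row 3: (14/5)/1 = 14/5. Minimum is 14/5 at row 3 (x_2 leaves); pivot element 1.
Pivot on row 3; the Z-row RHS becomes 14/5 − (-3)·(14/5) = 56/5.
Next entering variable (most negative Z-row entry -33/5): x_3.
Ratio test on column x_3 — row 1: entry -3/5 ≤ 0; row 2: (18/5)/(6/5) = 3; row 3: (14/5)/(3/5) = 14/3. Minimum is 3 at row 2 (w2 leaves); pivot element 6/5.
After the second pivot the Z-row RHS is 56/5 − (-33/5)·3 = 31.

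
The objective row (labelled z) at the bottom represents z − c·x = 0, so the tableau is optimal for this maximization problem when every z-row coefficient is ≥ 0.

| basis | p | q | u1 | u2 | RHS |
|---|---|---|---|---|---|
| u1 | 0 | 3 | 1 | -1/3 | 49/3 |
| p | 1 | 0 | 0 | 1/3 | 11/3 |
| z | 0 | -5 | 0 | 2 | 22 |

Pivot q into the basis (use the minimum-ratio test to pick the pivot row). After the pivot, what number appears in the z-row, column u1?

Ratio test on column q — row 1: (49/3)/3 = 49/9; row 2: entry 0 ≤ 0. Minimum is 49/9 at row 1 (u1 leaves); pivot element 3.
Divide row 1 by 3; eliminate column q from the other rows.
z-row update in column u1: 0 − (-5)·(1/3) = 5/3.

5/3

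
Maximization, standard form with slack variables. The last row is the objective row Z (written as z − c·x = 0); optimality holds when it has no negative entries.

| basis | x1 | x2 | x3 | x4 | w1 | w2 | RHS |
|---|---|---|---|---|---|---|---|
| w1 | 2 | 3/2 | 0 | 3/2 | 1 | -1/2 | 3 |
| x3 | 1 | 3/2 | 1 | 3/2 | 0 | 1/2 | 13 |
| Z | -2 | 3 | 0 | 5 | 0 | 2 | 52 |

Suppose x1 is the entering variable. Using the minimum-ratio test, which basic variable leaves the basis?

w1

Column x1 entries and ratios — w1: 3/2 = 3/2; x3: 13/1 = 13.
Smallest ratio is 3/2 in the row of w1, so w1 leaves.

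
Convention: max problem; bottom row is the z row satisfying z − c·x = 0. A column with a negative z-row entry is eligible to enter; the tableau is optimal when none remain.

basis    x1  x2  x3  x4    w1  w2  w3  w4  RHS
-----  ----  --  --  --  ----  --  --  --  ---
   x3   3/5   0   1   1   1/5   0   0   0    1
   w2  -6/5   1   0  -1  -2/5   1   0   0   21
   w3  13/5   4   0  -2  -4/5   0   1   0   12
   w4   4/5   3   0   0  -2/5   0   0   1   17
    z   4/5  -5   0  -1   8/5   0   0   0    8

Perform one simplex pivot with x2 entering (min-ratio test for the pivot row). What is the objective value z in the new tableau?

23

Ratio test on column x2 — row 1: entry 0 ≤ 0; row 2: 21/1 = 21; row 3: 12/4 = 3; row 4: 17/3 = 17/3. Minimum is 3 at row 3 (w3 leaves); pivot element 4.
Pivot on row 3; the z-row RHS becomes 8 − (-5)·3 = 23.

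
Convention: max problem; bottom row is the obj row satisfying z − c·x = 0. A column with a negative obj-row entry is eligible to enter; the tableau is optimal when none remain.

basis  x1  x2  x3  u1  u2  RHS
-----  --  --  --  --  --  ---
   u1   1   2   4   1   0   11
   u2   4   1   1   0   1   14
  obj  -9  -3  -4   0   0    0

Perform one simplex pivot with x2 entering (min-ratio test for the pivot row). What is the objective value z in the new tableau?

Ratio test on column x2 — row 1: 11/2 = 11/2; row 2: 14/1 = 14. Minimum is 11/2 at row 1 (u1 leaves); pivot element 2.
Pivot on row 1; the obj-row RHS becomes 0 − (-3)·(11/2) = 33/2.

33/2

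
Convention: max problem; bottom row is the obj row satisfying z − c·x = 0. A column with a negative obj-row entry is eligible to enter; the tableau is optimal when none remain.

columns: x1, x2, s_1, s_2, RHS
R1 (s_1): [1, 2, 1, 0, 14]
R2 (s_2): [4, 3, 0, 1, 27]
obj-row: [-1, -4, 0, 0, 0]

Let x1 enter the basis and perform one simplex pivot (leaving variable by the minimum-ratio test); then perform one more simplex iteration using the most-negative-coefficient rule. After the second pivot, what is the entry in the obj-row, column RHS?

Ratio test on column x1 — row 1: 14/1 = 14; row 2: 27/4 = 27/4. Minimum is 27/4 at row 2 (s_2 leaves); pivot element 4.
Divide row 2 by 4; eliminate column x1 from the other rows.
Second iteration: most negative obj-row entry is -13/4 in column x2, so x2 enters.
Ratio test on column x2 — row 1: (29/4)/(5/4) = 29/5; row 2: (27/4)/(3/4) = 9. Minimum is 29/5 at row 1 (s_1 leaves); pivot element 5/4.
Divide row 1 by 5/4; eliminate column x2 from the other rows.
After both pivots, the entry at the obj-row, column RHS is 128/5.

128/5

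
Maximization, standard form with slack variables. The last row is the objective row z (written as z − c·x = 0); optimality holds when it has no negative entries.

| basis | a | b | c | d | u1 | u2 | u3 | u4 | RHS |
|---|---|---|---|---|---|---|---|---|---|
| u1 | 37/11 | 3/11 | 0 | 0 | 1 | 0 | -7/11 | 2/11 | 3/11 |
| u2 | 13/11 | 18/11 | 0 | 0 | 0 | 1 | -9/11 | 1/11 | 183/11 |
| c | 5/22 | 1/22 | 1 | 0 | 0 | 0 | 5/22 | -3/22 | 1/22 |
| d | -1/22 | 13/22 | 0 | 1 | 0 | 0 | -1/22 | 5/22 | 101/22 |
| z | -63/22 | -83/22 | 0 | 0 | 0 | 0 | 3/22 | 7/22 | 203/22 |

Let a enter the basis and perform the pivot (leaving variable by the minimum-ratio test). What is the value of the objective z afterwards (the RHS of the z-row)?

Ratio test on column a — row 1: (3/11)/(37/11) = 3/37; row 2: (183/11)/(13/11) = 183/13; row 3: (1/22)/(5/22) = 1/5; row 4: entry -1/22 ≤ 0. Minimum is 3/37 at row 1 (u1 leaves); pivot element 37/11.
Pivot on row 1; the z-row RHS becomes 203/22 − (-63/22)·(3/37) = 350/37.

350/37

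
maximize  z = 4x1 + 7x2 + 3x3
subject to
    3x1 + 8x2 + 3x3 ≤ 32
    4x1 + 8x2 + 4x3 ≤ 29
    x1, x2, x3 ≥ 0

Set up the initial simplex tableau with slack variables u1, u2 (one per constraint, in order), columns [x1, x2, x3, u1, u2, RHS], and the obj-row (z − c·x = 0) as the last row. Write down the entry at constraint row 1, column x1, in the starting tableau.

3

Constraint 1 has coefficient 3 on x1.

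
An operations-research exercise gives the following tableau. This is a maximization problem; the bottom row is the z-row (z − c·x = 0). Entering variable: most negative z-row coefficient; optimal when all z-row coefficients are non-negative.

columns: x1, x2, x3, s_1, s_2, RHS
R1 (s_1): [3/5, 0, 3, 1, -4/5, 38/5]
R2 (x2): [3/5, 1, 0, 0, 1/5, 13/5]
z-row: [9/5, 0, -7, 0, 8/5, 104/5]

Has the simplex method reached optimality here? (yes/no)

The z-row has a negative entry -7 in column x3, so it is not optimal.

no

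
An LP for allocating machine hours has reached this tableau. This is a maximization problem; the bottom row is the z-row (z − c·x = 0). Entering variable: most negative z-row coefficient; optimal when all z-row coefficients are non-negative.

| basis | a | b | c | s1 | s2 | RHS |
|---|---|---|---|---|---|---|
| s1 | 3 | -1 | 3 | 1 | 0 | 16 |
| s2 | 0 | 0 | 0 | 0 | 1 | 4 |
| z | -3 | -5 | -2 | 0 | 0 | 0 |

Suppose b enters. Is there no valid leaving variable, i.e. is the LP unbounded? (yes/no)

Every constraint-row entry in column b is ≤ 0, so increasing b is unbounded.

yes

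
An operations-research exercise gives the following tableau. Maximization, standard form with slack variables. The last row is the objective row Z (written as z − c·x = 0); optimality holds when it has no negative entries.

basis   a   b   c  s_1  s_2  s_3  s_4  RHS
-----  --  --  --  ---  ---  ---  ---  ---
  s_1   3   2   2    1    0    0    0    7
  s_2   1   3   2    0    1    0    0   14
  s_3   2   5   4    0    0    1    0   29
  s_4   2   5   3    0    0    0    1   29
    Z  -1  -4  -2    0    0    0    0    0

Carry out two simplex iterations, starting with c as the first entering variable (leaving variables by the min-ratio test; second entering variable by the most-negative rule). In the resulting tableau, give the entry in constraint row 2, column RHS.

7/2

Ratio test on column c — row 1: 7/2 = 7/2; row 2: 14/2 = 7; row 3: 29/4 = 29/4; row 4: 29/3 = 29/3. Minimum is 7/2 at row 1 (s_1 leaves); pivot element 2.
Divide row 1 by 2; eliminate column c from the other rows.
Second iteration: most negative Z-row entry is -2 in column b, so b enters.
Ratio test on column b — row 1: (7/2)/1 = 7/2; row 2: 7/1 = 7; row 3: 15/1 = 15; row 4: (37/2)/2 = 37/4. Minimum is 7/2 at row 1 (c leaves); pivot element 1.
Divide row 1 by 1; eliminate column b from the other rows.
After both pivots, the entry at constraint row 2, column RHS is 7/2.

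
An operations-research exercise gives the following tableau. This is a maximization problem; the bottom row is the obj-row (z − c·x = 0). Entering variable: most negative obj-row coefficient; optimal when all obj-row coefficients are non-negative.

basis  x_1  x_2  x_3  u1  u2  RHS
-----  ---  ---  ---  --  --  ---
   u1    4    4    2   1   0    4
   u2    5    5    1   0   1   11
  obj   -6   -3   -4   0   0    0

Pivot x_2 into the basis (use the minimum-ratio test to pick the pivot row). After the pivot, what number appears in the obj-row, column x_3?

Ratio test on column x_2 — row 1: 4/4 = 1; row 2: 11/5 = 11/5. Minimum is 1 at row 1 (u1 leaves); pivot element 4.
Divide row 1 by 4; eliminate column x_2 from the other rows.
obj-row update in column x_3: -4 − (-3)·(1/2) = -5/2.

-5/2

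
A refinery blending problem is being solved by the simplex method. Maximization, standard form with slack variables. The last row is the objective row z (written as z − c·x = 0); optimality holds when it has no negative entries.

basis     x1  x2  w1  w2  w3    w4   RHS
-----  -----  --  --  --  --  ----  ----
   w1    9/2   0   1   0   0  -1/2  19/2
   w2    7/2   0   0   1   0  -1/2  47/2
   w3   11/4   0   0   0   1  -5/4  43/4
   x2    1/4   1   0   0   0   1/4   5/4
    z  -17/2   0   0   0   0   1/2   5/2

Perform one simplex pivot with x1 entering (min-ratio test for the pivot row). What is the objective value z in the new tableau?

184/9

Ratio test on column x1 — row 1: (19/2)/(9/2) = 19/9; row 2: (47/2)/(7/2) = 47/7; row 3: (43/4)/(11/4) = 43/11; row 4: (5/4)/(1/4) = 5. Minimum is 19/9 at row 1 (w1 leaves); pivot element 9/2.
Pivot on row 1; the z-row RHS becomes 5/2 − (-17/2)·(19/9) = 184/9.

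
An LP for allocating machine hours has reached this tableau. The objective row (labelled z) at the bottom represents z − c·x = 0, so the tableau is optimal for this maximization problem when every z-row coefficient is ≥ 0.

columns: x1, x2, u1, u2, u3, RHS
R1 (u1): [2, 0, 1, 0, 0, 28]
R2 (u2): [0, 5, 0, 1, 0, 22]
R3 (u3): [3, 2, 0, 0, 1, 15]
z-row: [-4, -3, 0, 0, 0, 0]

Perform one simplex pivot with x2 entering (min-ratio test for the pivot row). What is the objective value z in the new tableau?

66/5

Ratio test on column x2 — row 1: entry 0 ≤ 0; row 2: 22/5 = 22/5; row 3: 15/2 = 15/2. Minimum is 22/5 at row 2 (u2 leaves); pivot element 5.
Pivot on row 2; the z-row RHS becomes 0 − (-3)·(22/5) = 66/5.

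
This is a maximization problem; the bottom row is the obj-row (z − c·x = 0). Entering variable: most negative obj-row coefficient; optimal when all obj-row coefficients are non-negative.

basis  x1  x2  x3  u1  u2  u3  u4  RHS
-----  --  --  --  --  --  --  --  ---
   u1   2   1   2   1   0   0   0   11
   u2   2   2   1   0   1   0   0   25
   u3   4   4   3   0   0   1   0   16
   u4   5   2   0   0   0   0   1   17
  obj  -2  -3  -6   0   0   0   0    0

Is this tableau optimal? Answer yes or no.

The obj-row has a negative entry -6 in column x3, so it is not optimal.

no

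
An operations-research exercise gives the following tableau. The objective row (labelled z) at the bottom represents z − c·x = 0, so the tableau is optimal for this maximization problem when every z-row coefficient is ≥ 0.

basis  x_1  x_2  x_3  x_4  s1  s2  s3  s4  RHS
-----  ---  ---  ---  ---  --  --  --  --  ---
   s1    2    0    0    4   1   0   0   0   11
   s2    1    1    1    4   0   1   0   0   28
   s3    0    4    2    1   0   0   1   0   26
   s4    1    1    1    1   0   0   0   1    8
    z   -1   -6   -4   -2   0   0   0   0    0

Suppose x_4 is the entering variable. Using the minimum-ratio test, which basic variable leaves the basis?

Column x_4 entries and ratios — s1: 11/4 = 11/4; s2: 28/4 = 7; s3: 26/1 = 26; s4: 8/1 = 8.
Smallest ratio is 11/4 in the row of s1, so s1 leaves.

s1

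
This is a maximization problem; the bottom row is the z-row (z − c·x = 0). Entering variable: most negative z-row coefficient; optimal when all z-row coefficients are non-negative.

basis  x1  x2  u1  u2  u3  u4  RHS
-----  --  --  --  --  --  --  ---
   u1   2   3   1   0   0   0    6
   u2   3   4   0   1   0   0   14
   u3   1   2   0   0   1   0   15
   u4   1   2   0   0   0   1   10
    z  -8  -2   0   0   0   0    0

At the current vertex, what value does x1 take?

0

x1 is not in the basis, so in the current basic feasible solution x1 = 0.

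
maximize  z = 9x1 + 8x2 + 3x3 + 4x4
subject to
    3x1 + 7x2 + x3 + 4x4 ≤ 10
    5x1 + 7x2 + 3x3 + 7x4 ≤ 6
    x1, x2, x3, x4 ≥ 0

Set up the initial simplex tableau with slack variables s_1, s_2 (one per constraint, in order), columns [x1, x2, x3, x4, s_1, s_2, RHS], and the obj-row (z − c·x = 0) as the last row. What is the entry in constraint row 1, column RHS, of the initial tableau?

10

The RHS of constraint 1 is b_1 = 10.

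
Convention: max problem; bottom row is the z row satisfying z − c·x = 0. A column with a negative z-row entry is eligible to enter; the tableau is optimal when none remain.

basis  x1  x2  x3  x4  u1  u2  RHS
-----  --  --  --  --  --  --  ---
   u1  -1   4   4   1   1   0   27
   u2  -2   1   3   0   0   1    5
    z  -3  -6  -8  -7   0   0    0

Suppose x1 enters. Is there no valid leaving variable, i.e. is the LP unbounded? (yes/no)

yes

Every constraint-row entry in column x1 is ≤ 0, so increasing x1 is unbounded.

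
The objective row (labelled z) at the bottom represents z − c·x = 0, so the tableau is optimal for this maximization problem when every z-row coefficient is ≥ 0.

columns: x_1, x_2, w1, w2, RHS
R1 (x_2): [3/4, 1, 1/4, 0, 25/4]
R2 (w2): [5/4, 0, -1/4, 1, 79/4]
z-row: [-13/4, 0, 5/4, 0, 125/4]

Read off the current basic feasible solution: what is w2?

w2 is basic (row 2); its value is the RHS of that row, 79/4.

79/4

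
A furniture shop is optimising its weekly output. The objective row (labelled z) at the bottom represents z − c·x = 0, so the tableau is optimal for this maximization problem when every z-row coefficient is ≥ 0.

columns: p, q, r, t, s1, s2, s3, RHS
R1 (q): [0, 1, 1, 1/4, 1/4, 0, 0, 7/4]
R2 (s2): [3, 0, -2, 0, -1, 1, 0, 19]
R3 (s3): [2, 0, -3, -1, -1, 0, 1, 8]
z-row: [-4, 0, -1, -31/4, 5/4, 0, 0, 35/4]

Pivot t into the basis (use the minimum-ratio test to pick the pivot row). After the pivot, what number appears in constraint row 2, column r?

-2

Ratio test on column t — row 1: (7/4)/(1/4) = 7; row 2: entry 0 ≤ 0; row 3: entry -1 ≤ 0. Minimum is 7 at row 1 (q leaves); pivot element 1/4.
Divide row 1 by 1/4; eliminate column t from the other rows.
Row 2 update in column r: -2 − 0·4 = -2.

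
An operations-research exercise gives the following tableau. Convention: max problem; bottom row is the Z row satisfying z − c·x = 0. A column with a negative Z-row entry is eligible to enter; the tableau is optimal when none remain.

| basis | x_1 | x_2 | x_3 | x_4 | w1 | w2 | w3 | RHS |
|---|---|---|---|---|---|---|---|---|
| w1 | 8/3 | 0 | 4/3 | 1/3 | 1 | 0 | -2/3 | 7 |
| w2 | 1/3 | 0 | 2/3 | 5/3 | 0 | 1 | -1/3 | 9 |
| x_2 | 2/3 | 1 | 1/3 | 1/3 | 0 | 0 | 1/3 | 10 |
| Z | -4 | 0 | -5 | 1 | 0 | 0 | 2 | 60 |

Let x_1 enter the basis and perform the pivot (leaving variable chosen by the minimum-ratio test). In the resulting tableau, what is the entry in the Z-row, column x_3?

-3

Ratio test on column x_1 — row 1: 7/(8/3) = 21/8; row 2: 9/(1/3) = 27; row 3: 10/(2/3) = 15. Minimum is 21/8 at row 1 (w1 leaves); pivot element 8/3.
Divide row 1 by 8/3; eliminate column x_1 from the other rows.
Z-row update in column x_3: -5 − (-4)·(1/2) = -3.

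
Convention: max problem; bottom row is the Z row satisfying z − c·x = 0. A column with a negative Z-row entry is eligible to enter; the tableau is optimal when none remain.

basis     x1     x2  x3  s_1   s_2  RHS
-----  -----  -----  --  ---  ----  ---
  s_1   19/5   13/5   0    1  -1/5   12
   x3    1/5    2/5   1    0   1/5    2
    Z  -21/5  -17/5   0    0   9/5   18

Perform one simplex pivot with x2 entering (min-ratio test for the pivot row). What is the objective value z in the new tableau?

438/13

Ratio test on column x2 — row 1: 12/(13/5) = 60/13; row 2: 2/(2/5) = 5. Minimum is 60/13 at row 1 (s_1 leaves); pivot element 13/5.
Pivot on row 1; the Z-row RHS becomes 18 − (-17/5)·(60/13) = 438/13.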